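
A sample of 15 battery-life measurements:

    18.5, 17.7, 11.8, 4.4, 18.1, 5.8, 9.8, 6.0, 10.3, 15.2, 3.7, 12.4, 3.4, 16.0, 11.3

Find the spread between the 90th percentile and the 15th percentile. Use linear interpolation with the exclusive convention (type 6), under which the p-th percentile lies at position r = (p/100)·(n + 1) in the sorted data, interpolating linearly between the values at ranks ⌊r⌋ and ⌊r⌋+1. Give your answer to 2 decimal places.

Sorted: 3.4, 3.7, 4.4, 5.8, 6.0, 9.8, 10.3, 11.3, 11.8, 12.4, 15.2, 16.0, 17.7, 18.1, 18.5.
n = 15.
P15: r = 2.4; ranks 2–3 are 3.7, 4.4; interpolating gives 3.98.
P90: r = 14.4; ranks 14–15 are 18.1, 18.5; interpolating gives 18.26.
Difference: 18.26 − 3.98 = 14.28.

14.28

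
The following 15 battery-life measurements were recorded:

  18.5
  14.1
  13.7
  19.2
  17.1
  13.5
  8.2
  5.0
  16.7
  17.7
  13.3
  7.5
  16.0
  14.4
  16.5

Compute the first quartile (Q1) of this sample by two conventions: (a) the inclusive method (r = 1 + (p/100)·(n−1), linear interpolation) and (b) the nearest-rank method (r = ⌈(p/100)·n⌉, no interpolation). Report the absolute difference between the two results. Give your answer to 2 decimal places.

0.10

Sorted: 5.0, 7.5, 8.2, 13.3, 13.5, 13.7, 14.1, 14.4, 16.0, 16.5, 16.7, 17.1, 17.7, 18.5, 19.2.
n = 15.
(a) r = 4.5; between ranks 4 (13.3) and 5 (13.5): 13.4.
(b) the nearest-rank method: rank 4 → 13.3.
|13.4 − 13.3| = 0.1.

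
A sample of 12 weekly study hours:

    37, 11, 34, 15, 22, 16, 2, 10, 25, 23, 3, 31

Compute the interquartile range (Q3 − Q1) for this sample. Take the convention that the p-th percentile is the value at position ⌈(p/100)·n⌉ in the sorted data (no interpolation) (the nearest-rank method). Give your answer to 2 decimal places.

15.00

Sorted: 2, 3, 10, 11, 15, 16, 22, 23, 25, 31, 34, 37.
n = 12.
P25: rank ⌈25/100·12⌉ = 3 → 10.
P75: rank ⌈75/100·12⌉ = 9 → 25.
Difference: 25 − 10 = 15.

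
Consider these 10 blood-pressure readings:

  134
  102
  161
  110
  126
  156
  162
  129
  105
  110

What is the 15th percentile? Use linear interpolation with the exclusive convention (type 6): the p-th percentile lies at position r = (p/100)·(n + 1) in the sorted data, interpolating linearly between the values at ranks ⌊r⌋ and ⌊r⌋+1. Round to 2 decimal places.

Sorted: 102, 105, 110, 110, 126, 129, 134, 156, 161, 162.
n = 10.
r = (15/100)·(10 + 1) = 1.65.
Rank 1 is 102 and rank 2 is 105.
Interpolate: 102 + 0.65·(105 − 102) = 102 + 0.65·3 = 103.95.

103.95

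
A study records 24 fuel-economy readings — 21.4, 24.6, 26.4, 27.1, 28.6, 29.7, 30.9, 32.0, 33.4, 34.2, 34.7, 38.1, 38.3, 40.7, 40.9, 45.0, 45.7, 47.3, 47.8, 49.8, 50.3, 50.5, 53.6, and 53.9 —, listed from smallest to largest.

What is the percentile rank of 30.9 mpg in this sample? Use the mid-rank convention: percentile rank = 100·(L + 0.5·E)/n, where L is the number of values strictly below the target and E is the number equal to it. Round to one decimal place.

27.1

Count below 30.9: L = 6; count equal: E = 1; n = 24.
Percentile rank = 100·(6 + 0.5·1)/24 = 100·6.5/24 = 27.08.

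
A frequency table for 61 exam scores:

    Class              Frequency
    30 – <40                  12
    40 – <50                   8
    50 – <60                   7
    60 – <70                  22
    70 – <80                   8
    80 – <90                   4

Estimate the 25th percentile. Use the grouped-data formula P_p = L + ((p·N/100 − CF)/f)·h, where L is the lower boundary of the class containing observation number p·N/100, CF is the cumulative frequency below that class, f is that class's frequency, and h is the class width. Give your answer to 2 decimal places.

44.06

N = 61; target position k = 25/100 · 61 = 15.25.
Cumulative frequencies: 12, 20, 27, 49, 57, 61.
Observation 15.25 falls in the class 40 – <50.
L = 40, CF = 12, f = 8, h = 10.
P25 = 40 + ((15.25 − 12)/8)·10 = 40 + 4.0625 = 44.0625.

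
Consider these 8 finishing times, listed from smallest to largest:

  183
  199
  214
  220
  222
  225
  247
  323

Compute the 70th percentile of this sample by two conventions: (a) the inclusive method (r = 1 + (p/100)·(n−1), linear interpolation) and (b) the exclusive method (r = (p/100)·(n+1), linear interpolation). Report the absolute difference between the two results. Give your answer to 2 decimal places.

n = 8.
(a) r = 5.9; between ranks 5 (222) and 6 (225): 224.7.
(b) r = 6.3; between ranks 6 (225) and 7 (247): 231.6.
|224.7 − 231.6| = 6.9.

6.90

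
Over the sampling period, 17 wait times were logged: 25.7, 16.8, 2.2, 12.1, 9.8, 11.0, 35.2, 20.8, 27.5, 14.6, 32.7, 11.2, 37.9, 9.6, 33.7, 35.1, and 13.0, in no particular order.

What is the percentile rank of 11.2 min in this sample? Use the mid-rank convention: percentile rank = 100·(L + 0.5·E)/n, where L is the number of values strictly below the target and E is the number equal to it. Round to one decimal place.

Sorted: 2.2, 9.6, 9.8, 11.0, 11.2, 12.1, 13.0, 14.6, 16.8, 20.8, 25.7, 27.5, 32.7, 33.7, 35.1, 35.2, 37.9.
Count below 11.2: L = 4; count equal: E = 1; n = 17.
Percentile rank = 100·(4 + 0.5·1)/17 = 100·4.5/17 = 26.47.

26.5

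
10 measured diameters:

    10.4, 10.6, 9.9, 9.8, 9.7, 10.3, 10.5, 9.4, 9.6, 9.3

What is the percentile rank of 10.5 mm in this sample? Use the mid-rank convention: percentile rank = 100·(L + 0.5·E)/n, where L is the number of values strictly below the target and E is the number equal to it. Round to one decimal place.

Sorted: 9.3, 9.4, 9.6, 9.7, 9.8, 9.9, 10.3, 10.4, 10.5, 10.6.
Count below 10.5: L = 8; count equal: E = 1; n = 10.
Percentile rank = 100·(8 + 0.5·1)/10 = 100·8.5/10 = 85.

85.0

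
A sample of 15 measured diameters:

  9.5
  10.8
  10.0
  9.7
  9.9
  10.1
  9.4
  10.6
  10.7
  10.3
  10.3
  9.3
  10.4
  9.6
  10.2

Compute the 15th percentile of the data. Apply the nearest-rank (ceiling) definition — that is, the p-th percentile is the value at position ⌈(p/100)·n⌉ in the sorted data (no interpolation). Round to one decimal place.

9.5

Sorted: 9.3, 9.4, 9.5, 9.6, 9.7, 9.9, 10.0, 10.1, 10.2, 10.3, 10.3, 10.4, 10.6, 10.7, 10.8.
n = 15.
Position = ⌈15/100 · 15⌉ = ⌈2.25⌉ = 3.
The value at rank 3 is 9.5.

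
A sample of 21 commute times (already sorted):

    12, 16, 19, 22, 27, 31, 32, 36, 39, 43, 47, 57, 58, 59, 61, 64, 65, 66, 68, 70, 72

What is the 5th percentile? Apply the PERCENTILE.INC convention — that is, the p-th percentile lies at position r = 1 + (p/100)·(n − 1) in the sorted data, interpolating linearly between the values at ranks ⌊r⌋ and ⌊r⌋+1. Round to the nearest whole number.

n = 21.
r = 1 + (5/100)·(21 − 1) = 1 + 1 = 2.
r is an integer, so P5 is the value at rank 2: 16.

16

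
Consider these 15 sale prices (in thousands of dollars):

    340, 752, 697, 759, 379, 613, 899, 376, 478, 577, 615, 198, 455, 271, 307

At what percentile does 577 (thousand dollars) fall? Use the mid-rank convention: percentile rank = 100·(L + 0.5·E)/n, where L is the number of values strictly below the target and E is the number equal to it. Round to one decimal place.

Sorted: 198, 271, 307, 340, 376, 379, 455, 478, 577, 613, 615, 697, 752, 759, 899.
Count below 577: L = 8; count equal: E = 1; n = 15.
Percentile rank = 100·(8 + 0.5·1)/15 = 100·8.5/15 = 56.67.

56.7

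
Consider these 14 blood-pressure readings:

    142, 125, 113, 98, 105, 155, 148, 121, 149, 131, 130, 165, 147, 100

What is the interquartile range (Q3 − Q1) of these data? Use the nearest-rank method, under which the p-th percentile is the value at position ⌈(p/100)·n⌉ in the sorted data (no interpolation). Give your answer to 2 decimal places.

35.00

Sorted: 98, 100, 105, 113, 121, 125, 130, 131, 142, 147, 148, 149, 155, 165.
n = 14.
P25: rank ⌈25/100·14⌉ = 4 → 113.
P75: rank ⌈75/100·14⌉ = 11 → 148.
Difference: 148 − 113 = 35.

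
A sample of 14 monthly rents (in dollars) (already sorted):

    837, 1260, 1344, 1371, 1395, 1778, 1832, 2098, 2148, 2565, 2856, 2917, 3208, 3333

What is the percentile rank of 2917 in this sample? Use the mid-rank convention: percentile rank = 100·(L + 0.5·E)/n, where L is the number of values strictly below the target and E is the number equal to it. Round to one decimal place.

82.1

Count below 2917: L = 11; count equal: E = 1; n = 14.
Percentile rank = 100·(11 + 0.5·1)/14 = 100·11.5/14 = 82.14.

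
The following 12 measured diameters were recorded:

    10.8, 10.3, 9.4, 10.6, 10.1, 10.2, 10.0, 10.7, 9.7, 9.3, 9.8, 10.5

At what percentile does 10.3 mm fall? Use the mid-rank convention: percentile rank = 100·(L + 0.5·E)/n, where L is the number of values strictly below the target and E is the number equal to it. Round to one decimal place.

62.5

Sorted: 9.3, 9.4, 9.7, 9.8, 10.0, 10.1, 10.2, 10.3, 10.5, 10.6, 10.7, 10.8.
Count below 10.3: L = 7; count equal: E = 1; n = 12.
Percentile rank = 100·(7 + 0.5·1)/12 = 100·7.5/12 = 62.5.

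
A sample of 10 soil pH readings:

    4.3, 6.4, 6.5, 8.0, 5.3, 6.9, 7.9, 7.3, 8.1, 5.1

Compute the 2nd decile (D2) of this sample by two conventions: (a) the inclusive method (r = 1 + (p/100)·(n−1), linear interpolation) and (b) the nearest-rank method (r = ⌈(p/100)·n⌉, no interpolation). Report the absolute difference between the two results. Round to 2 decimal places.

0.16

Sorted: 4.3, 5.1, 5.3, 6.4, 6.5, 6.9, 7.3, 7.9, 8.0, 8.1.
n = 10.
(a) r = 2.8; between ranks 2 (5.1) and 3 (5.3): 5.26.
(b) the nearest-rank method: rank 2 → 5.1.
|5.26 − 5.1| = 0.16.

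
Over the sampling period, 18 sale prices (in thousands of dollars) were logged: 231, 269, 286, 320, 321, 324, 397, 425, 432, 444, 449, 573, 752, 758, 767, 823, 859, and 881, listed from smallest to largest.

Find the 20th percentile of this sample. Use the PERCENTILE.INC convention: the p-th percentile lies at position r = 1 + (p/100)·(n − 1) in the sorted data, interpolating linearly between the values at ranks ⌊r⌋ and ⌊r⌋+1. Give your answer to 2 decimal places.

320.40

n = 18.
r = 1 + (20/100)·(18 − 1) = 1 + 3.4 = 4.4.
Rank 4 is 320 and rank 5 is 321.
Interpolate: 320 + 0.4·(321 − 320) = 320 + 0.4·1 = 320.4.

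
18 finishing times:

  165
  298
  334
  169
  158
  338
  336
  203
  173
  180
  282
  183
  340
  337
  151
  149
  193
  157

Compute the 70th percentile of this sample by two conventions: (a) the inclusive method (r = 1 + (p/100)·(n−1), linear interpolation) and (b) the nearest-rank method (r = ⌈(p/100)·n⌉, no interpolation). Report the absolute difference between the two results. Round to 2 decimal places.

1.60

Sorted: 149, 151, 157, 158, 165, 169, 173, 180, 183, 193, 203, 282, 298, 334, 336, 337, 338, 340.
n = 18.
(a) r = 12.9; between ranks 12 (282) and 13 (298): 296.4.
(b) the nearest-rank method: rank 13 → 298.
|296.4 − 298| = 1.6.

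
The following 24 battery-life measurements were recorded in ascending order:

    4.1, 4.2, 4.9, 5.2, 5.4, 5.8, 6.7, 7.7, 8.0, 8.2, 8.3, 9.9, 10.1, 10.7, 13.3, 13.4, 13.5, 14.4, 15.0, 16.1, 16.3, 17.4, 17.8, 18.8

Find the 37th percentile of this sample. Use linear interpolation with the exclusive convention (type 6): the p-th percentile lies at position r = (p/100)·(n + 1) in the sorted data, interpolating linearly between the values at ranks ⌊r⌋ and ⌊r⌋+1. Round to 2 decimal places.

n = 24.
r = (37/100)·(24 + 1) = 9.25.
Rank 9 is 8.0 and rank 10 is 8.2.
Interpolate: 8.0 + 0.25·(8.2 − 8.0) = 8.0 + 0.25·0.2 = 8.05.

8.05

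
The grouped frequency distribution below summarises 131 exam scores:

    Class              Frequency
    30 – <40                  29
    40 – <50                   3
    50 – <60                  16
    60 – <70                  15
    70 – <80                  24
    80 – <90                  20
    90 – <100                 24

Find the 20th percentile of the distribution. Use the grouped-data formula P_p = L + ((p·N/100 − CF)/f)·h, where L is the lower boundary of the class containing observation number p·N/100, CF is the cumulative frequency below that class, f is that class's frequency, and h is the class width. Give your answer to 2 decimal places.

N = 131; target position k = 20/100 · 131 = 26.2.
Cumulative frequencies: 29, 32, 48, 63, 87, 107, 131.
Observation 26.2 falls in the class 30 – <40.
L = 30, CF = 0, f = 29, h = 10.
P20 = 30 + ((26.2 − 0)/29)·10 = 30 + 9.03448 = 39.0345.

39.03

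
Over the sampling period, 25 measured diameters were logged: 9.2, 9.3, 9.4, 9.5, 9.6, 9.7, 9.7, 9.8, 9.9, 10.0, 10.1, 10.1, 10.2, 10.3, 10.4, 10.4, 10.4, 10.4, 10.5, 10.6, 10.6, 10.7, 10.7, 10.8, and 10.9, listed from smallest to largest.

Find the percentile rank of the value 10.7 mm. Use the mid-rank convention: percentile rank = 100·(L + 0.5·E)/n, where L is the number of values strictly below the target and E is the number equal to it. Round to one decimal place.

88.0

Count below 10.7: L = 21; count equal: E = 2; n = 25.
Percentile rank = 100·(21 + 0.5·2)/25 = 100·22/25 = 88.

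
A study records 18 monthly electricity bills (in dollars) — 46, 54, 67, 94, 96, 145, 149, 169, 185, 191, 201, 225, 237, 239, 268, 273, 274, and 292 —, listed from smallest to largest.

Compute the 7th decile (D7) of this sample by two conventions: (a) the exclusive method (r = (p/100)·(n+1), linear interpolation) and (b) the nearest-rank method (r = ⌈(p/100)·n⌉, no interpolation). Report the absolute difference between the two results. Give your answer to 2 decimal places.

0.60

n = 18.
(a) r = 13.3; between ranks 13 (237) and 14 (239): 237.6.
(b) the nearest-rank method: rank 13 → 237.
|237.6 − 237| = 0.6.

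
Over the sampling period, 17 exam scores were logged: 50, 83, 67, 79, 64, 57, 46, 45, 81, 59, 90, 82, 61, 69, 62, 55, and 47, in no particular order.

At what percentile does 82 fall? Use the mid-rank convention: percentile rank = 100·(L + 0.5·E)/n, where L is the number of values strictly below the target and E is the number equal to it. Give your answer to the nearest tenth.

85.3

Sorted: 45, 46, 47, 50, 55, 57, 59, 61, 62, 64, 67, 69, 79, 81, 82, 83, 90.
Count below 82: L = 14; count equal: E = 1; n = 17.
Percentile rank = 100·(14 + 0.5·1)/17 = 100·14.5/17 = 85.29.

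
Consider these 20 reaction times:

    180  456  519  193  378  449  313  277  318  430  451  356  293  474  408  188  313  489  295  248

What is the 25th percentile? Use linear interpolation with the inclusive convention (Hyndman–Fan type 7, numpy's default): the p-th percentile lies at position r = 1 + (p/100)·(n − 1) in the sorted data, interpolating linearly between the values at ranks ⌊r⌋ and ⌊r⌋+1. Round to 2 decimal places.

289.00

Sorted: 180, 188, 193, 248, 277, 293, 295, 313, 313, 318, 356, 378, 408, 430, 449, 451, 456, 474, 489, 519.
n = 20.
r = 1 + (25/100)·(20 − 1) = 1 + 4.75 = 5.75.
Rank 5 is 277 and rank 6 is 293.
Interpolate: 277 + 0.75·(293 − 277) = 277 + 0.75·16 = 289.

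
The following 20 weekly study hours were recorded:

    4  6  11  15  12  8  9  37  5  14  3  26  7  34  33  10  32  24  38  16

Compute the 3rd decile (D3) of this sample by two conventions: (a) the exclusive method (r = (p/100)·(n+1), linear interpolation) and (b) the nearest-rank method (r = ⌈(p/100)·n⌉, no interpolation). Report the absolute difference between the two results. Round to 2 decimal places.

Sorted: 3, 4, 5, 6, 7, 8, 9, 10, 11, 12, 14, 15, 16, 24, 26, 32, 33, 34, 37, 38.
n = 20.
(a) r = 6.3; between ranks 6 (8) and 7 (9): 8.3.
(b) the nearest-rank method: rank 6 → 8.
|8.3 − 8| = 0.3.

0.30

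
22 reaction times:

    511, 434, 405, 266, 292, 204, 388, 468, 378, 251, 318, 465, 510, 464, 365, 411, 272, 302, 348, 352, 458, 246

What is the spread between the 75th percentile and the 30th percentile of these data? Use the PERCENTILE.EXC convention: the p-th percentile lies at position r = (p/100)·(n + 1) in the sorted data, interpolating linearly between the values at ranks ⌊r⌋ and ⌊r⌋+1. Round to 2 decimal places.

158.50

Sorted: 204, 246, 251, 266, 272, 292, 302, 318, 348, 352, 365, 378, 388, 405, 411, 434, 458, 464, 465, 468, 510, 511.
n = 22.
P30: r = 6.9; ranks 6–7 are 292, 302; interpolating gives 301.
P75: r = 17.25; ranks 17–18 are 458, 464; interpolating gives 459.5.
Difference: 459.5 − 301 = 158.5.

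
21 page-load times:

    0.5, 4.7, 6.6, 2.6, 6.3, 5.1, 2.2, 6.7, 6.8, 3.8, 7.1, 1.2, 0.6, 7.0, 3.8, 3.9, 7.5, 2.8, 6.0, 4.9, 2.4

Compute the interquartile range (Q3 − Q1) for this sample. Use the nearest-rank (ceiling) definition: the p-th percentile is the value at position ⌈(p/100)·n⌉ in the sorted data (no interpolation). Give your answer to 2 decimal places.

4.00

Sorted: 0.5, 0.6, 1.2, 2.2, 2.4, 2.6, 2.8, 3.8, 3.8, 3.9, 4.7, 4.9, 5.1, 6.0, 6.3, 6.6, 6.7, 6.8, 7.0, 7.1, 7.5.
n = 21.
P25: rank ⌈25/100·21⌉ = 6 → 2.6.
P75: rank ⌈75/100·21⌉ = 16 → 6.6.
Difference: 6.6 − 2.6 = 4.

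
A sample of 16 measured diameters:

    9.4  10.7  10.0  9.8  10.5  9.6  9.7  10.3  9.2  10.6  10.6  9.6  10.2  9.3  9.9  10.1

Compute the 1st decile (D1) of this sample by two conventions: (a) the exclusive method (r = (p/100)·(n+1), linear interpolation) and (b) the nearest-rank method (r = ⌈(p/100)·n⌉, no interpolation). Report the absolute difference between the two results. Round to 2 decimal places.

0.03

Sorted: 9.2, 9.3, 9.4, 9.6, 9.6, 9.7, 9.8, 9.9, 10.0, 10.1, 10.2, 10.3, 10.5, 10.6, 10.6, 10.7.
n = 16.
(a) r = 1.7; between ranks 1 (9.2) and 2 (9.3): 9.27.
(b) the nearest-rank method: rank 2 → 9.3.
|9.27 − 9.3| = 0.03.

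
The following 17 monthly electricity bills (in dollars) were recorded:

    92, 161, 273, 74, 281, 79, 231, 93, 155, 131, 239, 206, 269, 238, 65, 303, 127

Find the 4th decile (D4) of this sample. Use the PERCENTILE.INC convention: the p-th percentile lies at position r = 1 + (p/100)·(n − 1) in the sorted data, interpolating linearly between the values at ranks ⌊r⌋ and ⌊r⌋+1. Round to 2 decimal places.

140.60

Sorted: 65, 74, 79, 92, 93, 127, 131, 155, 161, 206, 231, 238, 239, 269, 273, 281, 303.
n = 17.
r = 1 + (40/100)·(17 − 1) = 1 + 6.4 = 7.4.
Rank 7 is 131 and rank 8 is 155.
Interpolate: 131 + 0.4·(155 − 131) = 131 + 0.4·24 = 140.6.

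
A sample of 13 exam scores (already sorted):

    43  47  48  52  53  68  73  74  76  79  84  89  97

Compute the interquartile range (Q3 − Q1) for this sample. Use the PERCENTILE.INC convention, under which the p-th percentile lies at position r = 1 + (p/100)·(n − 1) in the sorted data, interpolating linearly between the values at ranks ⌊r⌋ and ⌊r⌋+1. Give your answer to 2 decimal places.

27.00

n = 13.
P25: r = 4 (integer) → 52.
P75: r = 10 (integer) → 79.
Difference: 79 − 52 = 27.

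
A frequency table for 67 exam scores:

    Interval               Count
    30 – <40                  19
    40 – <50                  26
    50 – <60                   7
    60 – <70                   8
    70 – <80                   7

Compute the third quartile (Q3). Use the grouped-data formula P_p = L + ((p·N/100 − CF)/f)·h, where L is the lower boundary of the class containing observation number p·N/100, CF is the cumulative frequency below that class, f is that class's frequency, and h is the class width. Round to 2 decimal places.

57.50

N = 67; target position k = 75/100 · 67 = 50.25.
Cumulative frequencies: 19, 45, 52, 60, 67.
Observation 50.25 falls in the class 50 – <60.
L = 50, CF = 45, f = 7, h = 10.
P75 = 50 + ((50.25 − 45)/7)·10 = 50 + 7.5 = 57.5.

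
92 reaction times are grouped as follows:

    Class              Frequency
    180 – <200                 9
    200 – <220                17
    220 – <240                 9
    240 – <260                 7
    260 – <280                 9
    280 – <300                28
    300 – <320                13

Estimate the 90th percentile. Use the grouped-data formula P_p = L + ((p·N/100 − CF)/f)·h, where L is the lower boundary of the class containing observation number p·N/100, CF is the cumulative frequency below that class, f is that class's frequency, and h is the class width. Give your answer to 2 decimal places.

N = 92; target position k = 90/100 · 92 = 82.8.
Cumulative frequencies: 9, 26, 35, 42, 51, 79, 92.
Observation 82.8 falls in the class 300 – <320.
L = 300, CF = 79, f = 13, h = 20.
P90 = 300 + ((82.8 − 79)/13)·20 = 300 + 5.84615 = 305.846.

305.85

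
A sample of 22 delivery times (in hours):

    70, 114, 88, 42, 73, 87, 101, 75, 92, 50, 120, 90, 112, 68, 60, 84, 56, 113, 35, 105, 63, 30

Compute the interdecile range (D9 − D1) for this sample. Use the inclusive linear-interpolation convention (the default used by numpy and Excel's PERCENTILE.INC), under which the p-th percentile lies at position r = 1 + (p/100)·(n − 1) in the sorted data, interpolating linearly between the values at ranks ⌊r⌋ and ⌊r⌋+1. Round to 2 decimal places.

Sorted: 30, 35, 42, 50, 56, 60, 63, 68, 70, 73, 75, 84, 87, 88, 90, 92, 101, 105, 112, 113, 114, 120.
n = 22.
P10: r = 3.1; ranks 3–4 are 42, 50; interpolating gives 42.8.
P90: r = 19.9; ranks 19–20 are 112, 113; interpolating gives 112.9.
Difference: 112.9 − 42.8 = 70.1.

70.10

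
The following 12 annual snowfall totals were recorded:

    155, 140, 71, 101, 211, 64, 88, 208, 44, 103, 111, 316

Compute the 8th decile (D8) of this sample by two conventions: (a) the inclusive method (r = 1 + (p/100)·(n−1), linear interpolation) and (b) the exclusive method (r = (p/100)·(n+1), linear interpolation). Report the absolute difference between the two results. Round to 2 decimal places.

11.80

Sorted: 44, 64, 71, 88, 101, 103, 111, 140, 155, 208, 211, 316.
n = 12.
(a) r = 9.8; between ranks 9 (155) and 10 (208): 197.4.
(b) r = 10.4; between ranks 10 (208) and 11 (211): 209.2.
|197.4 − 209.2| = 11.8.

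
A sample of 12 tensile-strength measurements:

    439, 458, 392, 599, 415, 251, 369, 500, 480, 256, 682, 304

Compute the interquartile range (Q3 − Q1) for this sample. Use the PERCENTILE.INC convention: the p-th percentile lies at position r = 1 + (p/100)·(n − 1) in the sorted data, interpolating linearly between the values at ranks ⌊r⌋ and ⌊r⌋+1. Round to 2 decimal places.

132.25

Sorted: 251, 256, 304, 369, 392, 415, 439, 458, 480, 500, 599, 682.
n = 12.
P25: r = 3.75; ranks 3–4 are 304, 369; interpolating gives 352.75.
P75: r = 9.25; ranks 9–10 are 480, 500; interpolating gives 485.
Difference: 485 − 352.75 = 132.25.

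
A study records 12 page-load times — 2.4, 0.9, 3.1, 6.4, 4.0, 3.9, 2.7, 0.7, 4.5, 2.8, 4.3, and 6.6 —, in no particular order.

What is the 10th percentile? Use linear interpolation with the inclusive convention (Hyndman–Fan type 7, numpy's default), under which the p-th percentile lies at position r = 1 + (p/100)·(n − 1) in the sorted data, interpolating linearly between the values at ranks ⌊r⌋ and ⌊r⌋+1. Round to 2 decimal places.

1.05

Sorted: 0.7, 0.9, 2.4, 2.7, 2.8, 3.1, 3.9, 4.0, 4.3, 4.5, 6.4, 6.6.
n = 12.
r = 1 + (10/100)·(12 − 1) = 1 + 1.1 = 2.1.
Rank 2 is 0.9 and rank 3 is 2.4.
Interpolate: 0.9 + 0.1·(2.4 − 0.9) = 0.9 + 0.1·1.5 = 1.05.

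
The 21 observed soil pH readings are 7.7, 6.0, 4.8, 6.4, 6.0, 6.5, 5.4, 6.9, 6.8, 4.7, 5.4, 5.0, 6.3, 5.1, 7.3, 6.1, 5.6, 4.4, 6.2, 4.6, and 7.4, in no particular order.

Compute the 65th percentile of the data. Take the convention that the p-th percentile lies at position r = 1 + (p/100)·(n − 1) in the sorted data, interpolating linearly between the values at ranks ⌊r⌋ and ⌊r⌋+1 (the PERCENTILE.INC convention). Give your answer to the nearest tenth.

6.3

Sorted: 4.4, 4.6, 4.7, 4.8, 5.0, 5.1, 5.4, 5.4, 5.6, 6.0, 6.0, 6.1, 6.2, 6.3, 6.4, 6.5, 6.8, 6.9, 7.3, 7.4, 7.7.
n = 21.
r = 1 + (65/100)·(21 − 1) = 1 + 13 = 14.
r is an integer, so P65 is the value at rank 14: 6.3.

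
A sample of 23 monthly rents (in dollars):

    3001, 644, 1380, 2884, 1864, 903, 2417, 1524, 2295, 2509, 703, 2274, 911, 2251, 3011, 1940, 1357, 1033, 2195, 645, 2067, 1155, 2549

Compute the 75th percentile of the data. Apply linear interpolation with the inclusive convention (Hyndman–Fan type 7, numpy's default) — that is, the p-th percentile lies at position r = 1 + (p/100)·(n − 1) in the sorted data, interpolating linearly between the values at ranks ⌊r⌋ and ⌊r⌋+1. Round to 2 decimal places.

2356.00

Sorted: 644, 645, 703, 903, 911, 1033, 1155, 1357, 1380, 1524, 1864, 1940, 2067, 2195, 2251, 2274, 2295, 2417, 2509, 2549, 2884, 3001, 3011.
n = 23.
r = 1 + (75/100)·(23 − 1) = 1 + 16.5 = 17.5.
Rank 17 is 2295 and rank 18 is 2417.
Interpolate: 2295 + 0.5·(2417 − 2295) = 2295 + 0.5·122 = 2356.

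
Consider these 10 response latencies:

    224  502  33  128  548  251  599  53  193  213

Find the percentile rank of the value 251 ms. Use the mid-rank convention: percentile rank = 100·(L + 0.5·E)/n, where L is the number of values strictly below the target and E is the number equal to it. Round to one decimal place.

Sorted: 33, 53, 128, 193, 213, 224, 251, 502, 548, 599.
Count below 251: L = 6; count equal: E = 1; n = 10.
Percentile rank = 100·(6 + 0.5·1)/10 = 100·6.5/10 = 65.

65.0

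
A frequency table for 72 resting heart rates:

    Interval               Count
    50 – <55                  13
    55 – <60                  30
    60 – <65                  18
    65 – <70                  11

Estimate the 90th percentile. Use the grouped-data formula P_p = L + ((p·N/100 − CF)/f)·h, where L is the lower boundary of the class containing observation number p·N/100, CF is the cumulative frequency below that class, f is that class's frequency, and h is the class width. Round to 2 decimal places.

66.73

N = 72; target position k = 90/100 · 72 = 64.8.
Cumulative frequencies: 13, 43, 61, 72.
Observation 64.8 falls in the class 65 – <70.
L = 65, CF = 61, f = 11, h = 5.
P90 = 65 + ((64.8 − 61)/11)·5 = 65 + 1.72727 = 66.7273.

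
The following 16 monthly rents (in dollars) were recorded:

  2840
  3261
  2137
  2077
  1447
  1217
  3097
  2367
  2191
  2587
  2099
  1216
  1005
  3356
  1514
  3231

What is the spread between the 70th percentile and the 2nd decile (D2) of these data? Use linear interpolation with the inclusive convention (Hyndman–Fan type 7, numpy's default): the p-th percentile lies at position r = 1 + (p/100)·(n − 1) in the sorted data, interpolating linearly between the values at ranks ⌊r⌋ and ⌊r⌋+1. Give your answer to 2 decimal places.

1266.50

Sorted: 1005, 1216, 1217, 1447, 1514, 2077, 2099, 2137, 2191, 2367, 2587, 2840, 3097, 3231, 3261, 3356.
n = 16.
P20: r = 4 (integer) → 1447.
P70: r = 11.5; ranks 11–12 are 2587, 2840; interpolating gives 2713.5.
Difference: 2713.5 − 1447 = 1266.5.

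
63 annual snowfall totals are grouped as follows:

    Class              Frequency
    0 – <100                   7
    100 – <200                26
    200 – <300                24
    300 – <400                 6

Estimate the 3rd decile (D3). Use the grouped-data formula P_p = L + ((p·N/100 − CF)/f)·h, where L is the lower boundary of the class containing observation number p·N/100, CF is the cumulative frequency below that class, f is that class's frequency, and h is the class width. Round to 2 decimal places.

145.77

N = 63; target position k = 30/100 · 63 = 18.9.
Cumulative frequencies: 7, 33, 57, 63.
Observation 18.9 falls in the class 100 – <200.
L = 100, CF = 7, f = 26, h = 100.
P30 = 100 + ((18.9 − 7)/26)·100 = 100 + 45.7692 = 145.769.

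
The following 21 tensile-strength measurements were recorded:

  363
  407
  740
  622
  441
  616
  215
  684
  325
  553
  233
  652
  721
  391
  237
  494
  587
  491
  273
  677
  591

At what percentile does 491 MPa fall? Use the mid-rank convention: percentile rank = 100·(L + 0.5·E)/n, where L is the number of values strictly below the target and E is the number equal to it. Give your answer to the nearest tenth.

45.2

Sorted: 215, 233, 237, 273, 325, 363, 391, 407, 441, 491, 494, 553, 587, 591, 616, 622, 652, 677, 684, 721, 740.
Count below 491: L = 9; count equal: E = 1; n = 21.
Percentile rank = 100·(9 + 0.5·1)/21 = 100·9.5/21 = 45.24.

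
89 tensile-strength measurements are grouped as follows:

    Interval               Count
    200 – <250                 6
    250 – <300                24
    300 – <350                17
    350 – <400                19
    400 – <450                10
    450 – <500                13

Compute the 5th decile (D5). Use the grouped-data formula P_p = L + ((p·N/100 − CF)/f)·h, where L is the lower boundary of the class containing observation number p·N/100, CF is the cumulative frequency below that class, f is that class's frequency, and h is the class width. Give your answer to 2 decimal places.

N = 89; target position k = 50/100 · 89 = 44.5.
Cumulative frequencies: 6, 30, 47, 66, 76, 89.
Observation 44.5 falls in the class 300 – <350.
L = 300, CF = 30, f = 17, h = 50.
P50 = 300 + ((44.5 − 30)/17)·50 = 300 + 42.6471 = 342.647.

342.65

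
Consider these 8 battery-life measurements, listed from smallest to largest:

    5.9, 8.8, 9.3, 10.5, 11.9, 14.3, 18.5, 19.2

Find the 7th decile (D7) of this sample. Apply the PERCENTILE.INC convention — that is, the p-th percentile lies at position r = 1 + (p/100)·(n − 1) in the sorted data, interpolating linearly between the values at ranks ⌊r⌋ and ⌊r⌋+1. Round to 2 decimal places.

n = 8.
r = 1 + (70/100)·(8 − 1) = 1 + 4.9 = 5.9.
Rank 5 is 11.9 and rank 6 is 14.3.
Interpolate: 11.9 + 0.9·(14.3 − 11.9) = 11.9 + 0.9·2.4 = 14.06.

14.06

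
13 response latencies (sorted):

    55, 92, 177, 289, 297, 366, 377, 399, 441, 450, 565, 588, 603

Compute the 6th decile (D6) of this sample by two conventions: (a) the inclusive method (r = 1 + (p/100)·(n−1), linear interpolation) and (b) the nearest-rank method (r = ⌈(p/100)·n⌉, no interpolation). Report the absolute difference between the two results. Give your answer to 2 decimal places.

8.40

n = 13.
(a) r = 8.2; between ranks 8 (399) and 9 (441): 407.4.
(b) the nearest-rank method: rank 8 → 399.
|407.4 − 399| = 8.4.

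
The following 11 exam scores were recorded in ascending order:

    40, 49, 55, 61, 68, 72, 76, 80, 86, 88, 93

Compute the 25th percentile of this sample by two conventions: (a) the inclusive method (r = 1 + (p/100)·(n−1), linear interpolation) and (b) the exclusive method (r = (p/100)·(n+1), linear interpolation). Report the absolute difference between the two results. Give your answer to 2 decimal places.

n = 11.
(a) r = 3.5; between ranks 3 (55) and 4 (61): 58.
(b) r = 3 → value at rank 3 = 55.
|58 − 55| = 3.

3.00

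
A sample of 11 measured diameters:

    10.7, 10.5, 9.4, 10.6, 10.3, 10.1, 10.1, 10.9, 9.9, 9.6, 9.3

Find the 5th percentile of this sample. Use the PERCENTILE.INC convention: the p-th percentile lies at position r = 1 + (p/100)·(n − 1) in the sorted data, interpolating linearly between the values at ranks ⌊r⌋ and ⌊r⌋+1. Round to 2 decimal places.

Sorted: 9.3, 9.4, 9.6, 9.9, 10.1, 10.1, 10.3, 10.5, 10.6, 10.7, 10.9.
n = 11.
r = 1 + (5/100)·(11 − 1) = 1 + 0.5 = 1.5.
Rank 1 is 9.3 and rank 2 is 9.4.
Interpolate: 9.3 + 0.5·(9.4 − 9.3) = 9.3 + 0.5·0.1 = 9.35.

9.35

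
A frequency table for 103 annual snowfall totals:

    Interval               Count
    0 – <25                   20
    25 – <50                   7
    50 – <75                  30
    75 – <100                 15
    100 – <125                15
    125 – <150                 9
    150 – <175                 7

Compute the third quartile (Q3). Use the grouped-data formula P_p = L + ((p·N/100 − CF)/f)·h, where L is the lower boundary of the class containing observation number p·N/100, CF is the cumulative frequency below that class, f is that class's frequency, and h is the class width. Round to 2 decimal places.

N = 103; target position k = 75/100 · 103 = 77.25.
Cumulative frequencies: 20, 27, 57, 72, 87, 96, 103.
Observation 77.25 falls in the class 100 – <125.
L = 100, CF = 72, f = 15, h = 25.
P75 = 100 + ((77.25 − 72)/15)·25 = 100 + 8.75 = 108.75.

108.75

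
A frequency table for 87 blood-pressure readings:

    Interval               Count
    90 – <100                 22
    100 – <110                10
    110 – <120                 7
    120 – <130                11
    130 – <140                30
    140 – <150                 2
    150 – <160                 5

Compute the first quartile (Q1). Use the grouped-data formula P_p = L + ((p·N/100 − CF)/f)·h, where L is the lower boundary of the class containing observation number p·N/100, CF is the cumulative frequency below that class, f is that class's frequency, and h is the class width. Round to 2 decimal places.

N = 87; target position k = 25/100 · 87 = 21.75.
Cumulative frequencies: 22, 32, 39, 50, 80, 82, 87.
Observation 21.75 falls in the class 90 – <100.
L = 90, CF = 0, f = 22, h = 10.
P25 = 90 + ((21.75 − 0)/22)·10 = 90 + 9.88636 = 99.8864.

99.89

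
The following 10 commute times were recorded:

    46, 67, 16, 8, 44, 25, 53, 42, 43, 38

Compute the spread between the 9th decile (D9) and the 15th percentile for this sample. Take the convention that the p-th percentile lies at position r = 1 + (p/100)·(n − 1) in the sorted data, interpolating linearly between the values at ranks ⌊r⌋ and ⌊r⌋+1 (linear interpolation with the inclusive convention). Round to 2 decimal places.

35.25

Sorted: 8, 16, 25, 38, 42, 43, 44, 46, 53, 67.
n = 10.
P15: r = 2.35; ranks 2–3 are 16, 25; interpolating gives 19.15.
P90: r = 9.1; ranks 9–10 are 53, 67; interpolating gives 54.4.
Difference: 54.4 − 19.15 = 35.25.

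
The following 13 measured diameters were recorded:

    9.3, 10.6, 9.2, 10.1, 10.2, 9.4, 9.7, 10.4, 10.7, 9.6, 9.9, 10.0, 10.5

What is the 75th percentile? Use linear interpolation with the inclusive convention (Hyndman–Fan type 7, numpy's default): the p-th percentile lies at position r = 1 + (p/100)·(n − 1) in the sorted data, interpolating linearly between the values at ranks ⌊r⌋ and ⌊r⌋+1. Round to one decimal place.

10.4

Sorted: 9.2, 9.3, 9.4, 9.6, 9.7, 9.9, 10.0, 10.1, 10.2, 10.4, 10.5, 10.6, 10.7.
n = 13.
r = 1 + (75/100)·(13 − 1) = 1 + 9 = 10.
r is an integer, so P75 is the value at rank 10: 10.4.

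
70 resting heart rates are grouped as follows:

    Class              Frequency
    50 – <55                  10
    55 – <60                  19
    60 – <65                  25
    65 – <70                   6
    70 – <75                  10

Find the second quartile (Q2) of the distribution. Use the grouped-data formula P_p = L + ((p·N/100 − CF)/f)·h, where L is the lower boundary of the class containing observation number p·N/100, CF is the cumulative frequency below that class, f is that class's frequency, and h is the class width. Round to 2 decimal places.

N = 70; target position k = 50/100 · 70 = 35.
Cumulative frequencies: 10, 29, 54, 60, 70.
Observation 35 falls in the class 60 – <65.
L = 60, CF = 29, f = 25, h = 5.
P50 = 60 + ((35 − 29)/25)·5 = 60 + 1.2 = 61.2.

61.20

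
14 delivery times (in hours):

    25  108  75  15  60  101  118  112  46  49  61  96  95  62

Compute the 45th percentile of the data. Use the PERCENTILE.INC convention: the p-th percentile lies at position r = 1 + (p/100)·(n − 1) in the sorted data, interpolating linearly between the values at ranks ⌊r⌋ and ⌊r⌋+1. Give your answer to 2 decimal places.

Sorted: 15, 25, 46, 49, 60, 61, 62, 75, 95, 96, 101, 108, 112, 118.
n = 14.
r = 1 + (45/100)·(14 − 1) = 1 + 5.85 = 6.85.
Rank 6 is 61 and rank 7 is 62.
Interpolate: 61 + 0.85·(62 − 61) = 61 + 0.85·1 = 61.85.

61.85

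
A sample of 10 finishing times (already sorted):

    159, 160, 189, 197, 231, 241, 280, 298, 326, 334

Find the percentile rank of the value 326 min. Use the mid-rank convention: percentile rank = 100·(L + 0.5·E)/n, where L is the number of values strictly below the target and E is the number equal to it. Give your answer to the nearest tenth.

85.0

Count below 326: L = 8; count equal: E = 1; n = 10.
Percentile rank = 100·(8 + 0.5·1)/10 = 100·8.5/10 = 85.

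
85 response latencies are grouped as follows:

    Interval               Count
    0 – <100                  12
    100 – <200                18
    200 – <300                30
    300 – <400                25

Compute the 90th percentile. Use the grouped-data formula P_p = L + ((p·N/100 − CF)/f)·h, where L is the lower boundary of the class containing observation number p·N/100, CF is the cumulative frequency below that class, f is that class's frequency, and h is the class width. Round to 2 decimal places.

N = 85; target position k = 90/100 · 85 = 76.5.
Cumulative frequencies: 12, 30, 60, 85.
Observation 76.5 falls in the class 300 – <400.
L = 300, CF = 60, f = 25, h = 100.
P90 = 300 + ((76.5 − 60)/25)·100 = 300 + 66 = 366.

366.00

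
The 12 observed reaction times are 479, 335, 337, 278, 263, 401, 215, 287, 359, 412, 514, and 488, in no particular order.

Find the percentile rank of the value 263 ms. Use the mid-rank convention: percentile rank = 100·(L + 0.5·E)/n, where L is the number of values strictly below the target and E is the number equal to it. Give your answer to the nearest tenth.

12.5

Sorted: 215, 263, 278, 287, 335, 337, 359, 401, 412, 479, 488, 514.
Count below 263: L = 1; count equal: E = 1; n = 12.
Percentile rank = 100·(1 + 0.5·1)/12 = 100·1.5/12 = 12.5.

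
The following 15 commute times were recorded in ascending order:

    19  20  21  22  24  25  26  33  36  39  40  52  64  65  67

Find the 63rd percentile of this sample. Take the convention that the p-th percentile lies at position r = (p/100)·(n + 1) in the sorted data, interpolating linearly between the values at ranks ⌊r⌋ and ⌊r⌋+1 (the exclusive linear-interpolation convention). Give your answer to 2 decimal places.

n = 15.
r = (63/100)·(15 + 1) = 10.08.
Rank 10 is 39 and rank 11 is 40.
Interpolate: 39 + 0.08·(40 − 39) = 39 + 0.08·1 = 39.08.

39.08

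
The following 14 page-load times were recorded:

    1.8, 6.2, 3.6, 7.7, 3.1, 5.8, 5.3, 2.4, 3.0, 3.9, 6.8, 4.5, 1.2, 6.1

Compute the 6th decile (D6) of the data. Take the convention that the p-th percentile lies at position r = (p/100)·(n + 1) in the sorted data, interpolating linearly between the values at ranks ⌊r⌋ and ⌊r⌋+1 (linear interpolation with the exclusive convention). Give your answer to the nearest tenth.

5.3

Sorted: 1.2, 1.8, 2.4, 3.0, 3.1, 3.6, 3.9, 4.5, 5.3, 5.8, 6.1, 6.2, 6.8, 7.7.
n = 14.
r = (60/100)·(14 + 1) = 9.
r is an integer, so P60 is the value at rank 9: 5.3.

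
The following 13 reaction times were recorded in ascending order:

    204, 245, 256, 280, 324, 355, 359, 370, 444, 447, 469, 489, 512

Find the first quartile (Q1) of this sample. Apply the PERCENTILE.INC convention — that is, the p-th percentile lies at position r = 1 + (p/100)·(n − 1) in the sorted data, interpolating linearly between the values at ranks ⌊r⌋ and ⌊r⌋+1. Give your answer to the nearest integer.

280

n = 13.
r = 1 + (25/100)·(13 − 1) = 1 + 3 = 4.
r is an integer, so P25 is the value at rank 4: 280.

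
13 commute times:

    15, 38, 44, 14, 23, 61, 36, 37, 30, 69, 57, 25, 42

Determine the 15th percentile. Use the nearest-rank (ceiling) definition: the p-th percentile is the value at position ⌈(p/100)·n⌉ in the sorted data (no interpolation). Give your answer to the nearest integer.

15

Sorted: 14, 15, 23, 25, 30, 36, 37, 38, 42, 44, 57, 61, 69.
n = 13.
Position = ⌈15/100 · 13⌉ = ⌈1.95⌉ = 2.
The value at rank 2 is 15.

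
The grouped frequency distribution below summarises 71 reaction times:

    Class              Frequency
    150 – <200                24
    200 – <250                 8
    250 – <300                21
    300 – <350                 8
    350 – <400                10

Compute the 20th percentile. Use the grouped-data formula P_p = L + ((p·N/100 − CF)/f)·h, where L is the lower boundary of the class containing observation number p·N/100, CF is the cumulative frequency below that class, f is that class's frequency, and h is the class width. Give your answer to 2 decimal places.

N = 71; target position k = 20/100 · 71 = 14.2.
Cumulative frequencies: 24, 32, 53, 61, 71.
Observation 14.2 falls in the class 150 – <200.
L = 150, CF = 0, f = 24, h = 50.
P20 = 150 + ((14.2 − 0)/24)·50 = 150 + 29.5833 = 179.583.

179.58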